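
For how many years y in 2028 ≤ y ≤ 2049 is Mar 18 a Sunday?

4

Day of week of March 18 in each year:
2028: Sat, 2029: Sun ✓, 2030: Mon, 2031: Tue, 2032: Thu, 2033: Fri, 2034: Sat, 2035: Sun ✓, 2036: Tue, 2037: Wed, 2038: Thu, 2039: Fri, 2040: Sun ✓, 2041: Mon, 2042: Tue, 2043: Wed, 2044: Fri, 2045: Sat, 2046: Sun ✓, 2047: Mon, 2048: Wed, 2049: Thu
Sundays: 2029, 2035, 2040, 2046.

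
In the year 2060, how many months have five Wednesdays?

4

A month has five Wednesdays exactly when Wednesday falls within its first (length − 28) days.
Jan: 31 days, starts Thu → 5 of Thu, Fri, Sat
Feb: 29 days, starts Sun → 5 of Sun
Mar: 31 days, starts Mon → 5 of Mon, Tue, Wed ✓
Apr: 30 days, starts Thu → 5 of Thu, Fri
May: 31 days, starts Sat → 5 of Sat, Sun, Mon
Jun: 30 days, starts Tue → 5 of Tue, Wed ✓
Jul: 31 days, starts Thu → 5 of Thu, Fri, Sat
Aug: 31 days, starts Sun → 5 of Sun, Mon, Tue
Sep: 30 days, starts Wed → 5 of Wed, Thu ✓
Oct: 31 days, starts Fri → 5 of Fri, Sat, Sun
Nov: 30 days, starts Mon → 5 of Mon, Tue
Dec: 31 days, starts Wed → 5 of Wed, Thu, Fri ✓
Months with five Wednesdays: Mar, Jun, Sep, Dec.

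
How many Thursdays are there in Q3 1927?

13

1 July 1927 is a Friday.
From 1 July 1927 to 30 September 1927 is 92 days inclusive.
92 = 7 × 13 + 1, so there are 13 full weeks plus 1 extra day.
Each full week contributes one Thursday: 13 so far.
The 1 extra day is Fri — none qualify.
Total: 13 + 0 = 13.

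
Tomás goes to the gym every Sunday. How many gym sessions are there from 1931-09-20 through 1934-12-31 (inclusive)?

172

1931-09-20 is a Sunday.
That's 1199 days from start to end, counting both.
1199 = 7 × 171 + 2, so there are 171 full weeks plus 2 extra days.
Each full week contributes one Sunday: 171 so far.
The 2 extra days are Sun, Mon — 1 of them qualifies.
Total: 171 + 1 = 172.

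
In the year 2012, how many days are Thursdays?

2012-01-01 is a Sunday.
The range spans 366 days (inclusive of both endpoints).
366 = 7 × 52 + 2, so there are 52 full weeks plus 2 extra days.
Each full week contributes one Thursday: 52 so far.
The 2 extra days are Sun, Mon — none qualify.
Total: 52 + 0 = 52.

52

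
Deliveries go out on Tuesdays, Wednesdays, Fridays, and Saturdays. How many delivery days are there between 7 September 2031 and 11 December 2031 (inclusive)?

7 September 2031 is a Sunday.
That's 96 days from start to end, counting both.
96 = 7 × 13 + 5, so there are 13 full weeks plus 5 extra days.
Each full week contributes 4 days from the set (Tue, Wed, Fri, Sat): 13 × 4 = 52.
The 5 extra days are Sunday, Monday, Tuesday, Wednesday, Thursday — 2 of them qualify.
Total: 52 + 2 = 54.

54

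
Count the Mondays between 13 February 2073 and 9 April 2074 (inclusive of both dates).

13 February 2073 is a Monday.
The range spans 421 days (inclusive of both endpoints).
421 = 7 × 60 + 1, so there are 60 full weeks plus 1 extra day.
Each full week contributes one Monday: 60 so far.
The 1 extra day is Monday — 1 of them qualifies.
Total: 60 + 1 = 61.

61 Mondays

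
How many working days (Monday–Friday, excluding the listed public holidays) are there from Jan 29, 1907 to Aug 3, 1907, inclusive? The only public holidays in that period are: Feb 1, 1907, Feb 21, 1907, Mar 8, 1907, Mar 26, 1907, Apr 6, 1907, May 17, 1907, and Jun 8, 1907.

129

Jan 29, 1907 is a Tuesday.
The range spans 187 days (inclusive of both endpoints).
187 = 7 × 26 + 5, so there are 26 full weeks plus 5 extra days.
Each full week contributes 5 weekdays (Mon–Fri): 26 × 5 = 130.
The 5 extra days are Tuesday, Wednesday, Thursday, Friday, Saturday — 4 of them qualify.
Total: 130 + 4 = 134.
Holidays: Feb 1, 1907 (Fri); Feb 21, 1907 (Thu); Mar 8, 1907 (Fri); Mar 26, 1907 (Tue); Apr 6, 1907 (Sat); May 17, 1907 (Fri); Jun 8, 1907 (Sat).
5 of the 7 holidays fall on weekdays; the rest are weekends and were already excluded.
Business days: 134 − 5 = 129.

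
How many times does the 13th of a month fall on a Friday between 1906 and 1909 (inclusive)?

7

Friday-the-13ths by year:
1906: Apr, Jul
1907: Sep, Dec
1908: Mar, Nov
1909: Aug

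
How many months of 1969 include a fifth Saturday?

A month has five Saturdays exactly when Saturday falls within its first (length − 28) days.
Jan: 31 days, starts Wed → 5 of Wed, Thu, Fri
Feb: 28 days, starts Sat → 5 of (none)
Mar: 31 days, starts Sat → 5 of Sat, Sun, Mon ✓
Apr: 30 days, starts Tue → 5 of Tue, Wed
May: 31 days, starts Thu → 5 of Thu, Fri, Sat ✓
Jun: 30 days, starts Sun → 5 of Sun, Mon
Jul: 31 days, starts Tue → 5 of Tue, Wed, Thu
Aug: 31 days, starts Fri → 5 of Fri, Sat, Sun ✓
Sep: 30 days, starts Mon → 5 of Mon, Tue
Oct: 31 days, starts Wed → 5 of Wed, Thu, Fri
Nov: 30 days, starts Sat → 5 of Sat, Sun ✓
Dec: 31 days, starts Mon → 5 of Mon, Tue, Wed
Months with five Saturdays: Mar, May, Aug, Nov.

4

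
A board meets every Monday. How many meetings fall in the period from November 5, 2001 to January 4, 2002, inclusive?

November 5, 2001 is a Monday.
That's 61 days from start to end, counting both.
61 = 7 × 8 + 5, so there are 8 full weeks plus 5 extra days.
Each full week contributes one Monday: 8 so far.
The 5 extra days are Monday, Tuesday, Wednesday, Thursday, Friday — 1 of them qualifies.
Total: 8 + 1 = 9.

9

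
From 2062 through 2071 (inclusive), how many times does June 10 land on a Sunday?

2

Day of week of June 10 in each year:
2062: Sat, 2063: Sun ✓, 2064: Tue, 2065: Wed, 2066: Thu, 2067: Fri, 2068: Sun ✓, 2069: Mon, 2070: Tue, 2071: Wed
Sundays: 2063, 2068.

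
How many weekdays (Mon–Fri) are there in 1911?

1911-01-01 is a Sunday.
From 1911-01-01 to 1911-12-31 is 365 days inclusive.
365 = 7 × 52 + 1, so there are 52 full weeks plus 1 extra day.
Each full week contributes 5 weekdays (Mon–Fri): 52 × 5 = 260.
The 1 extra day is Sun — none qualify.
Total: 260 + 0 = 260.

260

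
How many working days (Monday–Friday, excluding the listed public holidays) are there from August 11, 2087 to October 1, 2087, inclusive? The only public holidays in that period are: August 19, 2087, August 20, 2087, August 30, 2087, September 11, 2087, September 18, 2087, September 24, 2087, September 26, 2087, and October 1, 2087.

31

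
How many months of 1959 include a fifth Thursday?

5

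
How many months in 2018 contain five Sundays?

4

A month has five Sundays exactly when Sunday falls within its first (length − 28) days.
Jan: 31 days, starts Mon → 5 of Mon, Tue, Wed
Feb: 28 days, starts Thu → 5 of (none)
Mar: 31 days, starts Thu → 5 of Thu, Fri, Sat
Apr: 30 days, starts Sun → 5 of Sun, Mon ✓
May: 31 days, starts Tue → 5 of Tue, Wed, Thu
Jun: 30 days, starts Fri → 5 of Fri, Sat
Jul: 31 days, starts Sun → 5 of Sun, Mon, Tue ✓
Aug: 31 days, starts Wed → 5 of Wed, Thu, Fri
Sep: 30 days, starts Sat → 5 of Sat, Sun ✓
Oct: 31 days, starts Mon → 5 of Mon, Tue, Wed
Nov: 30 days, starts Thu → 5 of Thu, Fri
Dec: 31 days, starts Sat → 5 of Sat, Sun, Mon ✓
Months with five Sundays: Apr, Jul, Sep, Dec.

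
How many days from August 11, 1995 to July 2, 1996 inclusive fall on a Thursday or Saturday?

93

August 11, 1995 is a Friday.
The range spans 327 days (inclusive of both endpoints).
327 = 7 × 46 + 5, so there are 46 full weeks plus 5 extra days.
Each full week contributes 2 days from the set (Thu, Sat): 46 × 2 = 92.
The 5 extra days are Fri, Sat, Sun, Mon, Tue — 1 of them qualifies.
Total: 92 + 1 = 93.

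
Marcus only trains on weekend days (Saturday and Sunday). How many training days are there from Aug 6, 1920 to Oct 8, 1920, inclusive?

18

Aug 6, 1920 is a Friday.
From Aug 6, 1920 to Oct 8, 1920 is 64 days inclusive.
64 = 7 × 9 + 1, so there are 9 full weeks plus 1 extra day.
Each full week contributes 2 weekend days (Sat, Sun): 9 × 2 = 18.
The 1 extra day is Fri — none qualify.
Total: 18 + 0 = 18.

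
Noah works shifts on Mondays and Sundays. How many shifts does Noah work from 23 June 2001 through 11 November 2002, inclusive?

23 June 2001 is a Saturday.
From 23 June 2001 to 11 November 2002 is 507 days inclusive.
507 = 7 × 72 + 3, so there are 72 full weeks plus 3 extra days.
Each full week contributes 2 days from the set (Mon, Sun): 72 × 2 = 144.
The 3 extra days are Saturday, Sunday, Monday — 2 of them qualify.
Total: 144 + 2 = 146.

146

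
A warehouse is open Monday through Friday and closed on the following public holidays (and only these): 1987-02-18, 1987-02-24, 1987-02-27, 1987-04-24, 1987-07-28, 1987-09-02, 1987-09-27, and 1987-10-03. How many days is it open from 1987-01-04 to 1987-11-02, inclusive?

1987-01-04 is a Sunday.
From 1987-01-04 to 1987-11-02 is 303 days inclusive.
303 = 7 × 43 + 2, so there are 43 full weeks plus 2 extra days.
Each full week contributes 5 weekdays (Mon–Fri): 43 × 5 = 215.
The 2 extra days are Sun, Mon — 1 of them qualifies.
Total: 215 + 1 = 216.
Holidays: 1987-02-18 (Wed); 1987-02-24 (Tue); 1987-02-27 (Fri); 1987-04-24 (Fri); 1987-07-28 (Tue); 1987-09-02 (Wed); 1987-09-27 (Sun); 1987-10-03 (Sat).
6 of the 8 holidays fall on weekdays; the rest are weekends and were already excluded.
Business days: 216 − 6 = 210.

210 business days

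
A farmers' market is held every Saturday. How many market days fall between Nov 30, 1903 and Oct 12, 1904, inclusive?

45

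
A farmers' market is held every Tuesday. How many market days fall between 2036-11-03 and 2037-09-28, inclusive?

2036-11-03 is a Monday.
The range spans 330 days (inclusive of both endpoints).
330 = 7 × 47 + 1, so there are 47 full weeks plus 1 extra day.
Each full week contributes one Tuesday: 47 so far.
The 1 extra day is Monday — none qualify.
Total: 47 + 0 = 47.

47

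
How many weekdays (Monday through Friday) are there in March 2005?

Mar 1, 2005 is a Tuesday.
From Mar 1, 2005 to Mar 31, 2005 is 31 days inclusive.
31 = 7 × 4 + 3, so there are 4 full weeks plus 3 extra days.
Each full week contributes 5 weekdays (Mon–Fri): 4 × 5 = 20.
The 3 extra days are Tue, Wed, Thu — 3 of them qualify.
Total: 20 + 3 = 23.

23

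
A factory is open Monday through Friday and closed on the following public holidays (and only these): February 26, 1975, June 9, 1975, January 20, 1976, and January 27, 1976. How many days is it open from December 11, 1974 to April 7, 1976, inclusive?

December 11, 1974 is a Wednesday.
From December 11, 1974 to April 7, 1976 is 484 days inclusive.
484 = 7 × 69 + 1, so there are 69 full weeks plus 1 extra day.
Each full week contributes 5 weekdays (Mon–Fri): 69 × 5 = 345.
The 1 extra day is Wednesday — 1 of them qualifies.
Total: 345 + 1 = 346.
Holidays: February 26, 1975 (Wed); June 9, 1975 (Mon); January 20, 1976 (Tue); January 27, 1976 (Tue).
All 4 holidays fall on weekdays, so subtract 4.
Business days: 346 − 4 = 342.

342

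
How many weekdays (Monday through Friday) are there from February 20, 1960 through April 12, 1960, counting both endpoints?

37 weekdays

February 20, 1960 is a Saturday.
From February 20, 1960 to April 12, 1960 is 53 days inclusive.
53 = 7 × 7 + 4, so there are 7 full weeks plus 4 extra days.
Each full week contributes 5 weekdays (Mon–Fri): 7 × 5 = 35.
The 4 extra days are Sat, Sun, Mon, Tue — 2 of them qualify.
Total: 35 + 2 = 37.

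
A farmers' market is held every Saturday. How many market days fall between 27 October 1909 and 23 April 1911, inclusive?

78

27 October 1909 is a Wednesday.
That's 544 days from start to end, counting both.
544 = 7 × 77 + 5, so there are 77 full weeks plus 5 extra days.
Each full week contributes one Saturday: 77 so far.
The 5 extra days are Wed, Thu, Fri, Sat, Sun — 1 of them qualifies.
Total: 77 + 1 = 78.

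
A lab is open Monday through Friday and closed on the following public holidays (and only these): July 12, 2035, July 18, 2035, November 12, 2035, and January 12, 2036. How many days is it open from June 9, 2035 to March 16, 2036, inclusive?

June 9, 2035 is a Saturday.
From June 9, 2035 to March 16, 2036 is 282 days inclusive.
282 = 7 × 40 + 2, so there are 40 full weeks plus 2 extra days.
Each full week contributes 5 weekdays (Mon–Fri): 40 × 5 = 200.
The 2 extra days are Saturday, Sunday — none qualify.
Total: 200 + 0 = 200.
Holidays: July 12, 2035 (Thu); July 18, 2035 (Wed); November 12, 2035 (Mon); January 12, 2036 (Sat).
3 of the 4 holidays fall on weekdays; the rest are weekends and were already excluded.
Business days: 200 − 3 = 197.

197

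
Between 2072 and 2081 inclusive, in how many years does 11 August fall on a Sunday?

Day of week of August 11 in each year:
2072: Thu, 2073: Fri, 2074: Sat, 2075: Sun ✓, 2076: Tue, 2077: Wed, 2078: Thu, 2079: Fri, 2080: Sun ✓, 2081: Mon
Sundays: 2075, 2080.

2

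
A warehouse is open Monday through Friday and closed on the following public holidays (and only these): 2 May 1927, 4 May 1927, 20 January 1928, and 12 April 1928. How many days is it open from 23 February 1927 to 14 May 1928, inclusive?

315 working days

23 February 1927 is a Wednesday.
The range spans 447 days (inclusive of both endpoints).
447 = 7 × 63 + 6, so there are 63 full weeks plus 6 extra days.
Each full week contributes 5 weekdays (Mon–Fri): 63 × 5 = 315.
The 6 extra days are Wed, Thu, Fri, Sat, Sun, Mon — 4 of them qualify.
Total: 315 + 4 = 319.
Holidays: 2 May 1927 (Mon); 4 May 1927 (Wed); 20 January 1928 (Fri); 12 April 1928 (Thu).
All 4 holidays fall on weekdays, so subtract 4.
Business days: 319 − 4 = 315.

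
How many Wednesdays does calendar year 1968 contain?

52

Jan 1, 1968 is a Monday.
That's 366 days from start to end, counting both.
366 = 7 × 52 + 2, so there are 52 full weeks plus 2 extra days.
Each full week contributes one Wednesday: 52 so far.
The 2 extra days are Monday, Tuesday — none qualify.
Total: 52 + 0 = 52.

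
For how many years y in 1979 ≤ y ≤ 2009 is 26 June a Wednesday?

4

Day of week of June 26 in each year:
1979: Tue, 1980: Thu, 1981: Fri, 1982: Sat, 1983: Sun, 1984: Tue, 1985: Wed ✓, 1986: Thu, 1987: Fri, 1988: Sun, 1989: Mon, 1990: Tue, 1991: Wed ✓, 1992: Fri, 1993: Sat, 1994: Sun, 1995: Mon, 1996: Wed ✓, 1997: Thu, 1998: Fri, 1999: Sat, 2000: Mon, 2001: Tue, 2002: Wed ✓, 2003: Thu, 2004: Sat, 2005: Sun, 2006: Mon, 2007: Tue, 2008: Thu, 2009: Fri
Wednesdays: 1985, 1991, 1996, 2002.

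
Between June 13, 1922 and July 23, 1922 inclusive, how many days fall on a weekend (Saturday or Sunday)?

12

June 13, 1922 is a Tuesday.
That's 41 days from start to end, counting both.
41 = 7 × 5 + 6, so there are 5 full weeks plus 6 extra days.
Each full week contributes 2 weekend days (Sat, Sun): 5 × 2 = 10.
The 6 extra days are Tuesday, Wednesday, Thursday, Friday, Saturday, Sunday — 2 of them qualify.
Total: 10 + 2 = 12.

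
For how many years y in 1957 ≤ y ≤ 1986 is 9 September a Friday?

4

Day of week of September 9 in each year:
1957: Mon, 1958: Tue, 1959: Wed, 1960: Fri ✓, 1961: Sat, 1962: Sun, 1963: Mon, 1964: Wed, 1965: Thu, 1966: Fri ✓, 1967: Sat, 1968: Mon, 1969: Tue, 1970: Wed, 1971: Thu, 1972: Sat, 1973: Sun, 1974: Mon, 1975: Tue, 1976: Thu, 1977: Fri ✓, 1978: Sat, 1979: Sun, 1980: Tue, 1981: Wed, 1982: Thu, 1983: Fri ✓, 1984: Sun, 1985: Mon, 1986: Tue
Fridays: 1960, 1966, 1977, 1983.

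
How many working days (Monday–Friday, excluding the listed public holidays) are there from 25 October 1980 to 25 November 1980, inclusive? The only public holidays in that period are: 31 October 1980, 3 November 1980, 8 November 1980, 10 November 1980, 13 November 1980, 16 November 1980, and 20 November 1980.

17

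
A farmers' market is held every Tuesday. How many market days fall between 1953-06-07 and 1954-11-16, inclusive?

76 Tuesdays

1953-06-07 is a Sunday.
The range spans 528 days (inclusive of both endpoints).
528 = 7 × 75 + 3, so there are 75 full weeks plus 3 extra days.
Each full week contributes one Tuesday: 75 so far.
The 3 extra days are Sun, Mon, Tue — 1 of them qualifies.
Total: 75 + 1 = 76.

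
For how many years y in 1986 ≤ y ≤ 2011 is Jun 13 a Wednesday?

3

Day of week of June 13 in each year:
1986: Fri, 1987: Sat, 1988: Mon, 1989: Tue, 1990: Wed ✓, 1991: Thu, 1992: Sat, 1993: Sun, 1994: Mon, 1995: Tue, 1996: Thu, 1997: Fri, 1998: Sat, 1999: Sun, 2000: Tue, 2001: Wed ✓, 2002: Thu, 2003: Fri, 2004: Sun, 2005: Mon, 2006: Tue, 2007: Wed ✓, 2008: Fri, 2009: Sat, 2010: Sun, 2011: Mon
Wednesdays: 1990, 2001, 2007.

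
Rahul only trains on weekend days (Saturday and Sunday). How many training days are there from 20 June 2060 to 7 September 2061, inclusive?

127

20 June 2060 is a Sunday.
The range spans 445 days (inclusive of both endpoints).
445 = 7 × 63 + 4, so there are 63 full weeks plus 4 extra days.
Each full week contributes 2 weekend days (Sat, Sun): 63 × 2 = 126.
The 4 extra days are Sunday, Monday, Tuesday, Wednesday — 1 of them qualifies.
Total: 126 + 1 = 127.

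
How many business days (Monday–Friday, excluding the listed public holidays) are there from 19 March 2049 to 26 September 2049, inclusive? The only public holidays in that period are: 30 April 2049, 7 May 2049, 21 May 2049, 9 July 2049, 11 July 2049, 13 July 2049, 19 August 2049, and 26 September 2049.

19 March 2049 is a Friday.
That's 192 days from start to end, counting both.
192 = 7 × 27 + 3, so there are 27 full weeks plus 3 extra days.
Each full week contributes 5 weekdays (Mon–Fri): 27 × 5 = 135.
The 3 extra days are Fri, Sat, Sun — 1 of them qualifies.
Total: 135 + 1 = 136.
Holidays: 30 April 2049 (Fri); 7 May 2049 (Fri); 21 May 2049 (Fri); 9 July 2049 (Fri); 11 July 2049 (Sun); 13 July 2049 (Tue); 19 August 2049 (Thu); 26 September 2049 (Sun).
6 of the 8 holidays fall on weekdays; the rest are weekends and were already excluded.
Business days: 136 − 6 = 130.

130 business days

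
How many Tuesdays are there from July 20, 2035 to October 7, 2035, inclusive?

July 20, 2035 is a Friday.
That's 80 days from start to end, counting both.
80 = 7 × 11 + 3, so there are 11 full weeks plus 3 extra days.
Each full week contributes one Tuesday: 11 so far.
The 3 extra days are Friday, Saturday, Sunday — none qualify.
Total: 11 + 0 = 11.

11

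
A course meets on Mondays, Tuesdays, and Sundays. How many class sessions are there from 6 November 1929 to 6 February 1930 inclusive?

39

6 November 1929 is a Wednesday.
That's 93 days from start to end, counting both.
93 = 7 × 13 + 2, so there are 13 full weeks plus 2 extra days.
Each full week contributes 3 days from the set (Mon, Tue, Sun): 13 × 3 = 39.
The 2 extra days are Wed, Thu — none qualify.
Total: 39 + 0 = 39.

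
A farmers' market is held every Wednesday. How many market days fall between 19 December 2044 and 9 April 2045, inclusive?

16 Wednesdays

19 December 2044 is a Monday.
The range spans 112 days (inclusive of both endpoints).
112 = 7 × 16, so the span is exactly 16 full weeks.
Each full week contributes one Wednesday: 16 so far.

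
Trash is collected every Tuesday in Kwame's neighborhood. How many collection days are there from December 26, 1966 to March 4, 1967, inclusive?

10 Tuesdays

December 26, 1966 is a Monday.
From December 26, 1966 to March 4, 1967 is 69 days inclusive.
69 = 7 × 9 + 6, so there are 9 full weeks plus 6 extra days.
Each full week contributes one Tuesday: 9 so far.
The 6 extra days are Mon, Tue, Wed, Thu, Fri, Sat — 1 of them qualifies.
Total: 9 + 1 = 10.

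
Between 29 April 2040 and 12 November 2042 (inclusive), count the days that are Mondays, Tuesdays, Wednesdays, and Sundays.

532

29 April 2040 is a Sunday.
From 29 April 2040 to 12 November 2042 is 928 days inclusive.
928 = 7 × 132 + 4, so there are 132 full weeks plus 4 extra days.
Each full week contributes 4 days from the set (Mon, Tue, Wed, Sun): 132 × 4 = 528.
The 4 extra days are Sunday, Monday, Tuesday, Wednesday — 4 of them qualify.
Total: 528 + 4 = 532.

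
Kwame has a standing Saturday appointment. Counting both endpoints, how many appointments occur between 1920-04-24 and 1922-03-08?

98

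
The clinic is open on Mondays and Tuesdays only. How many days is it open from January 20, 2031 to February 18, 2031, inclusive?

January 20, 2031 is a Monday.
The range spans 30 days (inclusive of both endpoints).
30 = 7 × 4 + 2, so there are 4 full weeks plus 2 extra days.
Each full week contributes 2 days from the set (Mon, Tue): 4 × 2 = 8.
The 2 extra days are Mon, Tue — 2 of them qualify.
Total: 8 + 2 = 10.

10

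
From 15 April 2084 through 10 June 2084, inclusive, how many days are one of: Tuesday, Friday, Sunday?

24

15 April 2084 is a Saturday.
The range spans 57 days (inclusive of both endpoints).
57 = 7 × 8 + 1, so there are 8 full weeks plus 1 extra day.
Each full week contributes 3 days from the set (Tue, Fri, Sun): 8 × 3 = 24.
The 1 extra day is Sat — none qualify.
Total: 24 + 0 = 24.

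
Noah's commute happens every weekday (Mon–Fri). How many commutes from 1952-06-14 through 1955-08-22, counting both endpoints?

831 weekdays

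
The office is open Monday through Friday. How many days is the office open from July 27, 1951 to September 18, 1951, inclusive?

July 27, 1951 is a Friday.
That's 54 days from start to end, counting both.
54 = 7 × 7 + 5, so there are 7 full weeks plus 5 extra days.
Each full week contributes 5 weekdays (Mon–Fri): 7 × 5 = 35.
The 5 extra days are Fri, Sat, Sun, Mon, Tue — 3 of them qualify.
Total: 35 + 3 = 38.

38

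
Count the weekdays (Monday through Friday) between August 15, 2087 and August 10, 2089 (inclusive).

519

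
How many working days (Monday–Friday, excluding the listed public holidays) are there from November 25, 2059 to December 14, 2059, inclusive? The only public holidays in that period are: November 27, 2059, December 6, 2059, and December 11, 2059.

12

November 25, 2059 is a Tuesday.
That's 20 days from start to end, counting both.
20 = 7 × 2 + 6, so there are 2 full weeks plus 6 extra days.
Each full week contributes 5 weekdays (Mon–Fri): 2 × 5 = 10.
The 6 extra days are Tue, Wed, Thu, Fri, Sat, Sun — 4 of them qualify.
Total: 10 + 4 = 14.
Holidays: November 27, 2059 (Thu); December 6, 2059 (Sat); December 11, 2059 (Thu).
2 of the 3 holidays fall on weekdays; the rest are weekends and were already excluded.
Business days: 14 − 2 = 12.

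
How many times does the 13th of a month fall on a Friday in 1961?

The 13th falls on a Friday when the month's 13th has weekday Fri.
Jan 13 is Fri ✓; Feb 13 is Mon; Mar 13 is Mon; Apr 13 is Thu; May 13 is Sat; Jun 13 is Tue; Jul 13 is Thu; Aug 13 is Sun; Sep 13 is Wed; Oct 13 is Fri ✓; Nov 13 is Mon; Dec 13 is Wed.
Friday the 13ths: Jan, Oct.

2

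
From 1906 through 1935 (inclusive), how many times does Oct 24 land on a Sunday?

Day of week of October 24 in each year:
1906: Wed, 1907: Thu, 1908: Sat, 1909: Sun ✓, 1910: Mon, 1911: Tue, 1912: Thu, 1913: Fri, 1914: Sat, 1915: Sun ✓, 1916: Tue, 1917: Wed, 1918: Thu, 1919: Fri, 1920: Sun ✓, 1921: Mon, 1922: Tue, 1923: Wed, 1924: Fri, 1925: Sat, 1926: Sun ✓, 1927: Mon, 1928: Wed, 1929: Thu, 1930: Fri, 1931: Sat, 1932: Mon, 1933: Tue, 1934: Wed, 1935: Thu
Sundays: 1909, 1915, 1920, 1926.

4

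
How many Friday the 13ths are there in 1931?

3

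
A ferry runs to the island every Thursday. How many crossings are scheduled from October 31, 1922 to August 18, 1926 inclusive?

October 31, 1922 is a Tuesday.
The range spans 1388 days (inclusive of both endpoints).
1388 = 7 × 198 + 2, so there are 198 full weeks plus 2 extra days.
Each full week contributes one Thursday: 198 so far.
The 2 extra days are Tue, Wed — none qualify.
Total: 198 + 0 = 198.

198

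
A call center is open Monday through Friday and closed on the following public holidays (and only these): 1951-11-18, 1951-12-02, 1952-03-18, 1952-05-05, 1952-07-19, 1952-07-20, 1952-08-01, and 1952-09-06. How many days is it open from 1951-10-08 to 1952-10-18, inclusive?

267 working days

1951-10-08 is a Monday.
From 1951-10-08 to 1952-10-18 is 377 days inclusive.
377 = 7 × 53 + 6, so there are 53 full weeks plus 6 extra days.
Each full week contributes 5 weekdays (Mon–Fri): 53 × 5 = 265.
The 6 extra days are Mon, Tue, Wed, Thu, Fri, Sat — 5 of them qualify.
Total: 265 + 5 = 270.
Holidays: 1951-11-18 (Sun); 1951-12-02 (Sun); 1952-03-18 (Tue); 1952-05-05 (Mon); 1952-07-19 (Sat); 1952-07-20 (Sun); 1952-08-01 (Fri); 1952-09-06 (Sat).
3 of the 8 holidays fall on weekdays; the rest are weekends and were already excluded.
Business days: 270 − 3 = 267.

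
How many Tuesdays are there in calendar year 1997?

52

January 1, 1997 is a Wednesday.
That's 365 days from start to end, counting both.
365 = 7 × 52 + 1, so there are 52 full weeks plus 1 extra day.
Each full week contributes one Tuesday: 52 so far.
The 1 extra day is Wednesday — none qualify.
Total: 52 + 0 = 52.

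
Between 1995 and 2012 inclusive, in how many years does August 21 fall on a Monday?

Day of week of August 21 in each year:
1995: Mon ✓, 1996: Wed, 1997: Thu, 1998: Fri, 1999: Sat, 2000: Mon ✓, 2001: Tue, 2002: Wed, 2003: Thu, 2004: Sat, 2005: Sun, 2006: Mon ✓, 2007: Tue, 2008: Thu, 2009: Fri, 2010: Sat, 2011: Sun, 2012: Tue
Mondays: 1995, 2000, 2006.

3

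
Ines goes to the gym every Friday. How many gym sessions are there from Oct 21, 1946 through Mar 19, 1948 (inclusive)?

74

Oct 21, 1946 is a Monday.
The range spans 516 days (inclusive of both endpoints).
516 = 7 × 73 + 5, so there are 73 full weeks plus 5 extra days.
Each full week contributes one Friday: 73 so far.
The 5 extra days are Monday, Tuesday, Wednesday, Thursday, Friday — 1 of them qualifies.
Total: 73 + 1 = 74.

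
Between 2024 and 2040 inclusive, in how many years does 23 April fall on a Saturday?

Day of week of April 23 in each year:
2024: Tue, 2025: Wed, 2026: Thu, 2027: Fri, 2028: Sun, 2029: Mon, 2030: Tue, 2031: Wed, 2032: Fri, 2033: Sat ✓, 2034: Sun, 2035: Mon, 2036: Wed, 2037: Thu, 2038: Fri, 2039: Sat ✓, 2040: Mon
Saturdays: 2033, 2039.

2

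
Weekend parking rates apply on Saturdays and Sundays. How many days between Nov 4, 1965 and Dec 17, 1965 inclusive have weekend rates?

12

Nov 4, 1965 is a Thursday.
That's 44 days from start to end, counting both.
44 = 7 × 6 + 2, so there are 6 full weeks plus 2 extra days.
Each full week contributes 2 weekend days (Sat, Sun): 6 × 2 = 12.
The 2 extra days are Thursday, Friday — none qualify.
Total: 12 + 0 = 12.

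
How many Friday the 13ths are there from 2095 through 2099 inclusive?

Friday-the-13ths by year:
2095: May
2096: Jan, Apr, Jul
2097: Sep, Dec
2098: Jun
2099: Feb, Mar, Nov

10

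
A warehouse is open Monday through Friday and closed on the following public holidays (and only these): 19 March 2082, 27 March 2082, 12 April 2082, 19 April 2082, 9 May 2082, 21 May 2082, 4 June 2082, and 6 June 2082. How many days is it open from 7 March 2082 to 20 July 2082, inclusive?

92 business days

7 March 2082 is a Saturday.
That's 136 days from start to end, counting both.
136 = 7 × 19 + 3, so there are 19 full weeks plus 3 extra days.
Each full week contributes 5 weekdays (Mon–Fri): 19 × 5 = 95.
The 3 extra days are Saturday, Sunday, Monday — 1 of them qualifies.
Total: 95 + 1 = 96.
Holidays: 19 March 2082 (Thu); 27 March 2082 (Fri); 12 April 2082 (Sun); 19 April 2082 (Sun); 9 May 2082 (Sat); 21 May 2082 (Thu); 4 June 2082 (Thu); 6 June 2082 (Sat).
4 of the 8 holidays fall on weekdays; the rest are weekends and were already excluded.
Business days: 96 − 4 = 92.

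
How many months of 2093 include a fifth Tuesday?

A month has five Tuesdays exactly when Tuesday falls within its first (length − 28) days.
Jan: 31 days, starts Thu → 5 of Thu, Fri, Sat
Feb: 28 days, starts Sun → 5 of (none)
Mar: 31 days, starts Sun → 5 of Sun, Mon, Tue ✓
Apr: 30 days, starts Wed → 5 of Wed, Thu
May: 31 days, starts Fri → 5 of Fri, Sat, Sun
Jun: 30 days, starts Mon → 5 of Mon, Tue ✓
Jul: 31 days, starts Wed → 5 of Wed, Thu, Fri
Aug: 31 days, starts Sat → 5 of Sat, Sun, Mon
Sep: 30 days, starts Tue → 5 of Tue, Wed ✓
Oct: 31 days, starts Thu → 5 of Thu, Fri, Sat
Nov: 30 days, starts Sun → 5 of Sun, Mon
Dec: 31 days, starts Tue → 5 of Tue, Wed, Thu ✓
Months with five Tuesdays: Mar, Jun, Sep, Dec.

4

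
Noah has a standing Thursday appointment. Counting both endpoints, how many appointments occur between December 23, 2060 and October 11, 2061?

42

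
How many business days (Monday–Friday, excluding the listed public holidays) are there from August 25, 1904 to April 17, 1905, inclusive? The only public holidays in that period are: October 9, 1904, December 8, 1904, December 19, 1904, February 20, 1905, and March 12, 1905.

165 business days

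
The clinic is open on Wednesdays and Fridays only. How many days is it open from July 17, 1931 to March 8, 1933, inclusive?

July 17, 1931 is a Friday.
The range spans 601 days (inclusive of both endpoints).
601 = 7 × 85 + 6, so there are 85 full weeks plus 6 extra days.
Each full week contributes 2 days from the set (Wed, Fri): 85 × 2 = 170.
The 6 extra days are Friday, Saturday, Sunday, Monday, Tuesday, Wednesday — 2 of them qualify.
Total: 170 + 2 = 172.

172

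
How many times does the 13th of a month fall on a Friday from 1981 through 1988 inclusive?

15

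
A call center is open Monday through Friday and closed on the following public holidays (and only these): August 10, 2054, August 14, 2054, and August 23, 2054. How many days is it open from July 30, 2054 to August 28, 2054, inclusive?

20 business days

July 30, 2054 is a Thursday.
That's 30 days from start to end, counting both.
30 = 7 × 4 + 2, so there are 4 full weeks plus 2 extra days.
Each full week contributes 5 weekdays (Mon–Fri): 4 × 5 = 20.
The 2 extra days are Thursday, Friday — 2 of them qualify.
Total: 20 + 2 = 22.
Holidays: August 10, 2054 (Mon); August 14, 2054 (Fri); August 23, 2054 (Sun).
2 of the 3 holidays fall on weekdays; the rest are weekends and were already excluded.
Business days: 22 − 2 = 20.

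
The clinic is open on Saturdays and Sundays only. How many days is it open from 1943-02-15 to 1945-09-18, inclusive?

1943-02-15 is a Monday.
From 1943-02-15 to 1945-09-18 is 947 days inclusive.
947 = 7 × 135 + 2, so there are 135 full weeks plus 2 extra days.
Each full week contributes 2 days from the set (Sat, Sun): 135 × 2 = 270.
The 2 extra days are Monday, Tuesday — none qualify.
Total: 270 + 0 = 270.

270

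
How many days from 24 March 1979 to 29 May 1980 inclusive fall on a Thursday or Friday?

123

24 March 1979 is a Saturday.
That's 433 days from start to end, counting both.
433 = 7 × 61 + 6, so there are 61 full weeks plus 6 extra days.
Each full week contributes 2 days from the set (Thu, Fri): 61 × 2 = 122.
The 6 extra days are Sat, Sun, Mon, Tue, Wed, Thu — 1 of them qualifies.
Total: 122 + 1 = 123.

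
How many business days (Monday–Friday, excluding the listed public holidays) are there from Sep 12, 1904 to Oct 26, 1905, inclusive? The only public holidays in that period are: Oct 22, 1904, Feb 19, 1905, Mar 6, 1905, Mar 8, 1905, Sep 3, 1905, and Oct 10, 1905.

Sep 12, 1904 is a Monday.
From Sep 12, 1904 to Oct 26, 1905 is 410 days inclusive.
410 = 7 × 58 + 4, so there are 58 full weeks plus 4 extra days.
Each full week contributes 5 weekdays (Mon–Fri): 58 × 5 = 290.
The 4 extra days are Monday, Tuesday, Wednesday, Thursday — 4 of them qualify.
Total: 290 + 4 = 294.
Holidays: Oct 22, 1904 (Sat); Feb 19, 1905 (Sun); Mar 6, 1905 (Mon); Mar 8, 1905 (Wed); Sep 3, 1905 (Sun); Oct 10, 1905 (Tue).
3 of the 6 holidays fall on weekdays; the rest are weekends and were already excluded.
Business days: 294 − 3 = 291.

291 business days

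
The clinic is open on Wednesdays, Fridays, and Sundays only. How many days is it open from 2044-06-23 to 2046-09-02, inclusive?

2044-06-23 is a Thursday.
That's 802 days from start to end, counting both.
802 = 7 × 114 + 4, so there are 114 full weeks plus 4 extra days.
Each full week contributes 3 days from the set (Wed, Fri, Sun): 114 × 3 = 342.
The 4 extra days are Thu, Fri, Sat, Sun — 2 of them qualify.
Total: 342 + 2 = 344.

344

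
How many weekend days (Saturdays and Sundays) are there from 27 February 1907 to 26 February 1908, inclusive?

27 February 1907 is a Wednesday.
That's 365 days from start to end, counting both.
365 = 7 × 52 + 1, so there are 52 full weeks plus 1 extra day.
Each full week contributes 2 weekend days (Sat, Sun): 52 × 2 = 104.
The 1 extra day is Wed — none qualify.
Total: 104 + 0 = 104.

104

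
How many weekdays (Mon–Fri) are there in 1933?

260

Jan 1, 1933 is a Sunday.
The range spans 365 days (inclusive of both endpoints).
365 = 7 × 52 + 1, so there are 52 full weeks plus 1 extra day.
Each full week contributes 5 weekdays (Mon–Fri): 52 × 5 = 260.
The 1 extra day is Sunday — none qualify.
Total: 260 + 0 = 260.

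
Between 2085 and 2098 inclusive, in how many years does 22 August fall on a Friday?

3

Day of week of August 22 in each year:
2085: Wed, 2086: Thu, 2087: Fri ✓, 2088: Sun, 2089: Mon, 2090: Tue, 2091: Wed, 2092: Fri ✓, 2093: Sat, 2094: Sun, 2095: Mon, 2096: Wed, 2097: Thu, 2098: Fri ✓
Fridays: 2087, 2092, 2098.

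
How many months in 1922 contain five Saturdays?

4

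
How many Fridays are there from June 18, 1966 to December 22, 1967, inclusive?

June 18, 1966 is a Saturday.
The range spans 553 days (inclusive of both endpoints).
553 = 7 × 79, so the span is exactly 79 full weeks.
Each full week contributes one Friday: 79 so far.
Total: 79.

79 Fridays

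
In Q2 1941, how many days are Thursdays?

1941-04-01 is a Tuesday.
From 1941-04-01 to 1941-06-30 is 91 days inclusive.
91 = 7 × 13, so the span is exactly 13 full weeks.
Each full week contributes one Thursday: 13 so far.

13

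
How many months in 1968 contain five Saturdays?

4

A month has five Saturdays exactly when Saturday falls within its first (length − 28) days.
Jan: 31 days, starts Mon → 5 of Mon, Tue, Wed
Feb: 29 days, starts Thu → 5 of Thu
Mar: 31 days, starts Fri → 5 of Fri, Sat, Sun ✓
Apr: 30 days, starts Mon → 5 of Mon, Tue
May: 31 days, starts Wed → 5 of Wed, Thu, Fri
Jun: 30 days, starts Sat → 5 of Sat, Sun ✓
Jul: 31 days, starts Mon → 5 of Mon, Tue, Wed
Aug: 31 days, starts Thu → 5 of Thu, Fri, Sat ✓
Sep: 30 days, starts Sun → 5 of Sun, Mon
Oct: 31 days, starts Tue → 5 of Tue, Wed, Thu
Nov: 30 days, starts Fri → 5 of Fri, Sat ✓
Dec: 31 days, starts Sun → 5 of Sun, Mon, Tue
Months with five Saturdays: Mar, Jun, Aug, Nov.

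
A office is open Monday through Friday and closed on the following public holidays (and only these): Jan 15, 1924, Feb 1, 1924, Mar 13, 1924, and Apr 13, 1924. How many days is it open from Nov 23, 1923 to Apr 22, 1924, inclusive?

105 working days

Nov 23, 1923 is a Friday.
From Nov 23, 1923 to Apr 22, 1924 is 152 days inclusive.
152 = 7 × 21 + 5, so there are 21 full weeks plus 5 extra days.
Each full week contributes 5 weekdays (Mon–Fri): 21 × 5 = 105.
The 5 extra days are Friday, Saturday, Sunday, Monday, Tuesday — 3 of them qualify.
Total: 105 + 3 = 108.
Holidays: Jan 15, 1924 (Tue); Feb 1, 1924 (Fri); Mar 13, 1924 (Thu); Apr 13, 1924 (Sun).
3 of the 4 holidays fall on weekdays; the rest are weekends and were already excluded.
Business days: 108 − 3 = 105.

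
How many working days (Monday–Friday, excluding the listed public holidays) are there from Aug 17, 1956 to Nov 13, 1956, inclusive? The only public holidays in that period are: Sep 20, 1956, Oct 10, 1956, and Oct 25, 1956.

Aug 17, 1956 is a Friday.
From Aug 17, 1956 to Nov 13, 1956 is 89 days inclusive.
89 = 7 × 12 + 5, so there are 12 full weeks plus 5 extra days.
Each full week contributes 5 weekdays (Mon–Fri): 12 × 5 = 60.
The 5 extra days are Fri, Sat, Sun, Mon, Tue — 3 of them qualify.
Total: 60 + 3 = 63.
Holidays: Sep 20, 1956 (Thu); Oct 10, 1956 (Wed); Oct 25, 1956 (Thu).
All 3 holidays fall on weekdays, so subtract 3.
Business days: 63 − 3 = 60.

60 working days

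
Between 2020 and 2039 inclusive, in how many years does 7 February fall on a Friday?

3

Day of week of February 7 in each year:
2020: Fri ✓, 2021: Sun, 2022: Mon, 2023: Tue, 2024: Wed, 2025: Fri ✓, 2026: Sat, 2027: Sun, 2028: Mon, 2029: Wed, 2030: Thu, 2031: Fri ✓, 2032: Sat, 2033: Mon, 2034: Tue, 2035: Wed, 2036: Thu, 2037: Sat, 2038: Sun, 2039: Mon
Fridays: 2020, 2025, 2031.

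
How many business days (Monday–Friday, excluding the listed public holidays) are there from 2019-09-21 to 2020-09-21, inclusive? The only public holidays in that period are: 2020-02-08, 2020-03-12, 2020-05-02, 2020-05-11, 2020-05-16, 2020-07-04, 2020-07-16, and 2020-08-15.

2019-09-21 is a Saturday.
From 2019-09-21 to 2020-09-21 is 367 days inclusive.
367 = 7 × 52 + 3, so there are 52 full weeks plus 3 extra days.
Each full week contributes 5 weekdays (Mon–Fri): 52 × 5 = 260.
The 3 extra days are Saturday, Sunday, Monday — 1 of them qualifies.
Total: 260 + 1 = 261.
Holidays: 2020-02-08 (Sat); 2020-03-12 (Thu); 2020-05-02 (Sat); 2020-05-11 (Mon); 2020-05-16 (Sat); 2020-07-04 (Sat); 2020-07-16 (Thu); 2020-08-15 (Sat).
3 of the 8 holidays fall on weekdays; the rest are weekends and were already excluded.
Business days: 261 − 3 = 258.

258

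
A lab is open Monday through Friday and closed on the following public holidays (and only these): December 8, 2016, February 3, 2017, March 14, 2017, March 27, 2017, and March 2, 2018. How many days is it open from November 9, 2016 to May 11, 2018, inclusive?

388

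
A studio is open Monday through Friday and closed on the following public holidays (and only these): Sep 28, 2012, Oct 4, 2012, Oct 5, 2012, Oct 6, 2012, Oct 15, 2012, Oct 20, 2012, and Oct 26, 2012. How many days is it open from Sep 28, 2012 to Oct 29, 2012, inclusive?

Sep 28, 2012 is a Friday.
From Sep 28, 2012 to Oct 29, 2012 is 32 days inclusive.
32 = 7 × 4 + 4, so there are 4 full weeks plus 4 extra days.
Each full week contributes 5 weekdays (Mon–Fri): 4 × 5 = 20.
The 4 extra days are Friday, Saturday, Sunday, Monday — 2 of them qualify.
Total: 20 + 2 = 22.
Holidays: Sep 28, 2012 (Fri); Oct 4, 2012 (Thu); Oct 5, 2012 (Fri); Oct 6, 2012 (Sat); Oct 15, 2012 (Mon); Oct 20, 2012 (Sat); Oct 26, 2012 (Fri).
5 of the 7 holidays fall on weekdays; the rest are weekends and were already excluded.
Business days: 22 − 5 = 17.

17 business days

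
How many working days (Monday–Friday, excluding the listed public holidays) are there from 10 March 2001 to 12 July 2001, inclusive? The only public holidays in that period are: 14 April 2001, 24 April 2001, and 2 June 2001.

88 working days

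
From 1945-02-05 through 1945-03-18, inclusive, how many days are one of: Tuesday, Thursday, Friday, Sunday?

1945-02-05 is a Monday.
From 1945-02-05 to 1945-03-18 is 42 days inclusive.
42 = 7 × 6, so the span is exactly 6 full weeks.
Each full week contributes 4 days from the set (Tue, Thu, Fri, Sun): 6 × 4 = 24.
Total: 24.

24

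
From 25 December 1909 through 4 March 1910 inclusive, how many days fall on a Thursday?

10

25 December 1909 is a Saturday.
That's 70 days from start to end, counting both.
70 = 7 × 10, so the span is exactly 10 full weeks.
Each full week contributes one Thursday: 10 so far.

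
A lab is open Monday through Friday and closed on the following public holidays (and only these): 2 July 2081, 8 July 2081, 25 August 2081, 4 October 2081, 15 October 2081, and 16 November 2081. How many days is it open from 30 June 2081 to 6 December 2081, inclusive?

30 June 2081 is a Monday.
The range spans 160 days (inclusive of both endpoints).
160 = 7 × 22 + 6, so there are 22 full weeks plus 6 extra days.
Each full week contributes 5 weekdays (Mon–Fri): 22 × 5 = 110.
The 6 extra days are Mon, Tue, Wed, Thu, Fri, Sat — 5 of them qualify.
Total: 110 + 5 = 115.
Holidays: 2 July 2081 (Wed); 8 July 2081 (Tue); 25 August 2081 (Mon); 4 October 2081 (Sat); 15 October 2081 (Wed); 16 November 2081 (Sun).
4 of the 6 holidays fall on weekdays; the rest are weekends and were already excluded.
Business days: 115 − 4 = 111.

111 business days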